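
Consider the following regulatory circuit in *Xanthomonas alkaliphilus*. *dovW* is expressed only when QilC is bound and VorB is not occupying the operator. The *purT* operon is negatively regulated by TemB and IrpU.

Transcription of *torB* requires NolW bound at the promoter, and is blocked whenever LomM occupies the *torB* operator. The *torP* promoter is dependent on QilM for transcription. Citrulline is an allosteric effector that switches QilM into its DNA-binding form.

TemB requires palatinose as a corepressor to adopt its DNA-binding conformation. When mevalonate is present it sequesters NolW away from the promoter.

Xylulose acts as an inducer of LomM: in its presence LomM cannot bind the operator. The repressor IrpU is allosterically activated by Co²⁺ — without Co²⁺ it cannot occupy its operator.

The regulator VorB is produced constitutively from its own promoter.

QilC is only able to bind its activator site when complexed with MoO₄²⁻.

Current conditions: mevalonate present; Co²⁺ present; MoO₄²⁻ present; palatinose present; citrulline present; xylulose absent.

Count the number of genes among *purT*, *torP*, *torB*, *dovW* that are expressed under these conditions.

1

Palatinose is present, so TemB is active.
Co²⁺ is present, so IrpU is active.
With repressor TemB bound, *purT* is not transcribed.
→ *purT* is OFF.
Citrulline is present, so QilM is active.
No repressor is bound and QilM is active, so *torP* is transcribed.
→ *torP* is ON.
Xylulose is absent, so LomM is active.
Mevalonate is present, so NolW is inactive.
With repressor LomM bound, *torB* is not transcribed.
→ *torB* is OFF.
MoO₄²⁻ is present, so QilC is active.
VorB is produced constitutively and is active.
With repressor VorB bound, *dovW* is not transcribed.
→ *dovW* is OFF.
1 of the 4 genes is transcribed.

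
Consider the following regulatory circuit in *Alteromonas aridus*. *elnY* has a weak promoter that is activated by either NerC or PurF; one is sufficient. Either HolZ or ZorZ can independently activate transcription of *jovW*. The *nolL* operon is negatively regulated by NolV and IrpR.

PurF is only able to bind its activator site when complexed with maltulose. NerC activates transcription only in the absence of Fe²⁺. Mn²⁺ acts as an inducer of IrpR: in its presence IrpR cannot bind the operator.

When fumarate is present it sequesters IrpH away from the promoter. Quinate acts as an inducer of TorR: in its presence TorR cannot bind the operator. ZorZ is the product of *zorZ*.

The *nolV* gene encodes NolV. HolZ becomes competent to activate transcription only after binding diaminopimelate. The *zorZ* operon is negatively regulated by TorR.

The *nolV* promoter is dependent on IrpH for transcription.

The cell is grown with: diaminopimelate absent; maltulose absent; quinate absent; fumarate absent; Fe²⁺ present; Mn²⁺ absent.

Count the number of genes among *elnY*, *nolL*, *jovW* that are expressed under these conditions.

0

Fe²⁺ is present, so NerC is inactive.
Maltulose is absent, so PurF is inactive.
No activator is available at the *elnY* promoter, so *elnY* is not transcribed.
→ *elnY* is OFF.
Fumarate is absent, so IrpH is active.
No repressor is bound and IrpH is active, so *nolV* is transcribed.
So NolV is produced and active.
Mn²⁺ is absent, so IrpR is active.
With repressor NolV bound, *nolL* is not transcribed.
→ *nolL* is OFF.
Diaminopimelate is absent, so HolZ is inactive.
Quinate is absent, so TorR is active.
With repressor TorR bound, *zorZ* is not transcribed.
So ZorZ is not produced.
No activator is available at the *jovW* promoter, so *jovW* is not transcribed.
→ *jovW* is OFF.
0 of the 3 genes are transcribed.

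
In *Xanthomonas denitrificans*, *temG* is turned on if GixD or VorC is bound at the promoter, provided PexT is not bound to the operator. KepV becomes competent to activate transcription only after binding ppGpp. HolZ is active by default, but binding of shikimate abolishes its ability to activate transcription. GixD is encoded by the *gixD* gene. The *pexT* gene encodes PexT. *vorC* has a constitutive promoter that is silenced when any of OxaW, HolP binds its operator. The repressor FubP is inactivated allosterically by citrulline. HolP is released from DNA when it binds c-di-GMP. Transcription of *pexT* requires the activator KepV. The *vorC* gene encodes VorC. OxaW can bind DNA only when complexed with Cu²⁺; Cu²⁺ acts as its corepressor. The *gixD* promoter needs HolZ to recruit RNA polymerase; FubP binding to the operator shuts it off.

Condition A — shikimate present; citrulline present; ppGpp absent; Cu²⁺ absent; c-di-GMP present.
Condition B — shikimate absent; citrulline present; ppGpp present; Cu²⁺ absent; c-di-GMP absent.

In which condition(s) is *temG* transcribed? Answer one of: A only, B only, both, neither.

Condition A:
Shikimate is present, so HolZ is inactive.
Citrulline is present, so FubP is inactive.
Required activator HolZ is absent, so *gixD* is not transcribed.
So GixD is not produced.
ppGpp is absent, so KepV is inactive.
Required activator KepV is absent, so *pexT* is not transcribed.
So PexT is not produced.
Cu²⁺ is absent, so OxaW is inactive.
c-di-GMP is present, so HolP is inactive.
With no repressor bound, *vorC* is transcribed.
So VorC is produced and active.
Activator VorC is present, so *temG* is transcribed.
→ *temG* is ON in A.
Condition B:
Shikimate is absent, so HolZ is active.
Citrulline is present, so FubP is inactive.
No repressor is bound and HolZ is active, so *gixD* is transcribed.
So GixD is produced and active.
ppGpp is present, so KepV is active.
No repressor is bound and KepV is active, so *pexT* is transcribed.
So PexT is produced and active.
Cu²⁺ is absent, so OxaW is inactive.
c-di-GMP is absent, so HolP is active.
With repressor HolP bound, *vorC* is not transcribed.
So VorC is not produced.
With repressor PexT bound, *temG* is not transcribed.
→ *temG* is OFF in B.

A only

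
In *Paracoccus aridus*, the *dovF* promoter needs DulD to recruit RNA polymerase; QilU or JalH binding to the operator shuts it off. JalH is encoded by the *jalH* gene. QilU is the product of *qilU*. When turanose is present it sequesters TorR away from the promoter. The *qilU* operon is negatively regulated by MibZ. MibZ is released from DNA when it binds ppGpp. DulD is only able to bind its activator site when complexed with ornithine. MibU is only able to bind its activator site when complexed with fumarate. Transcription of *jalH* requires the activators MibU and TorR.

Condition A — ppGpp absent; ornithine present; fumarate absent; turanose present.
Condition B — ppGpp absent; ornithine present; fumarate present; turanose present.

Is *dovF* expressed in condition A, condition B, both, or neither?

both

Condition A:
ppGpp is absent, so MibZ is active.
With repressor MibZ bound, *qilU* is not transcribed.
So QilU is not produced.
Ornithine is present, so DulD is active.
Fumarate is absent, so MibU is inactive.
Turanose is present, so TorR is inactive.
Required activator MibU is absent, so *jalH* is not transcribed.
So JalH is not produced.
No repressor is bound and DulD is active, so *dovF* is transcribed.
→ *dovF* is ON in A.
Condition B:
ppGpp is absent, so MibZ is active.
With repressor MibZ bound, *qilU* is not transcribed.
So QilU is not produced.
Ornithine is present, so DulD is active.
Fumarate is present, so MibU is active.
Turanose is present, so TorR is inactive.
Required activator TorR is absent, so *jalH* is not transcribed.
So JalH is not produced.
No repressor is bound and DulD is active, so *dovF* is transcribed.
→ *dovF* is ON in B.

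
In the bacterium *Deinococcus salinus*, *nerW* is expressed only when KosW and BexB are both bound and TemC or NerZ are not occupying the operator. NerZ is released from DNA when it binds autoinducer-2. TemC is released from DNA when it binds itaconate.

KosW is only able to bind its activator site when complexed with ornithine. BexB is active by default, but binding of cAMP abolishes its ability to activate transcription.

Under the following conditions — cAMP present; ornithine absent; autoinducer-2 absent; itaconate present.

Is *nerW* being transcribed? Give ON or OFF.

OFF

Ornithine is absent, so KosW is inactive.
Itaconate is present, so TemC is inactive.
cAMP is present, so BexB is inactive.
Autoinducer-2 is absent, so NerZ is active.
With repressor NerZ bound, *nerW* is not transcribed.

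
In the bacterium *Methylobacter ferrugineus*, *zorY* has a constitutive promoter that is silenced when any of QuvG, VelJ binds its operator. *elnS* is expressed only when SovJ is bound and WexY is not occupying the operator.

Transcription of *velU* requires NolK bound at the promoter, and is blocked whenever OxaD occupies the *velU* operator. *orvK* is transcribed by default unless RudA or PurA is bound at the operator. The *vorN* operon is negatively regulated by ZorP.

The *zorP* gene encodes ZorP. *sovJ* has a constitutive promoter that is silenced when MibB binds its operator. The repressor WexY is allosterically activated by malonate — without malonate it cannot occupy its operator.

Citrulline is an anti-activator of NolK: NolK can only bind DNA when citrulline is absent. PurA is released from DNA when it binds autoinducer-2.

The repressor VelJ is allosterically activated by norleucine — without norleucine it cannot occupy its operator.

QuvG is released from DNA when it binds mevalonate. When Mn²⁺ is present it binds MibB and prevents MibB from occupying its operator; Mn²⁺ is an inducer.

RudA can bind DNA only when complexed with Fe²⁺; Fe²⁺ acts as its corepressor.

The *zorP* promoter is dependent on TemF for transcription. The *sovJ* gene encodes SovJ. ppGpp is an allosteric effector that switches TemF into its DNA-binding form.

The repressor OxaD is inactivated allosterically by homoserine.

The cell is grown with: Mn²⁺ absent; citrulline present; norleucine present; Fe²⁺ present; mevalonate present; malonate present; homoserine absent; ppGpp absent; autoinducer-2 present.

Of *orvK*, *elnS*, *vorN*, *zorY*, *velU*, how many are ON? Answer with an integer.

Fe²⁺ is present, so RudA is active.
Autoinducer-2 is present, so PurA is inactive.
With repressor RudA bound, *orvK* is not transcribed.
→ *orvK* is OFF.
Malonate is present, so WexY is active.
Mn²⁺ is absent, so MibB is active.
With repressor MibB bound, *sovJ* is not transcribed.
So SovJ is not produced.
With repressor WexY bound, *elnS* is not transcribed.
→ *elnS* is OFF.
ppGpp is absent, so TemF is inactive.
Required activator TemF is absent, so *zorP* is not transcribed.
So ZorP is not produced.
With no repressor bound, *vorN* is transcribed.
→ *vorN* is ON.
Mevalonate is present, so QuvG is inactive.
Norleucine is present, so VelJ is active.
With repressor VelJ bound, *zorY* is not transcribed.
→ *zorY* is OFF.
Homoserine is absent, so OxaD is active.
Citrulline is present, so NolK is inactive.
With repressor OxaD bound, *velU* is not transcribed.
→ *velU* is OFF.
1 of the 5 genes is transcribed.

1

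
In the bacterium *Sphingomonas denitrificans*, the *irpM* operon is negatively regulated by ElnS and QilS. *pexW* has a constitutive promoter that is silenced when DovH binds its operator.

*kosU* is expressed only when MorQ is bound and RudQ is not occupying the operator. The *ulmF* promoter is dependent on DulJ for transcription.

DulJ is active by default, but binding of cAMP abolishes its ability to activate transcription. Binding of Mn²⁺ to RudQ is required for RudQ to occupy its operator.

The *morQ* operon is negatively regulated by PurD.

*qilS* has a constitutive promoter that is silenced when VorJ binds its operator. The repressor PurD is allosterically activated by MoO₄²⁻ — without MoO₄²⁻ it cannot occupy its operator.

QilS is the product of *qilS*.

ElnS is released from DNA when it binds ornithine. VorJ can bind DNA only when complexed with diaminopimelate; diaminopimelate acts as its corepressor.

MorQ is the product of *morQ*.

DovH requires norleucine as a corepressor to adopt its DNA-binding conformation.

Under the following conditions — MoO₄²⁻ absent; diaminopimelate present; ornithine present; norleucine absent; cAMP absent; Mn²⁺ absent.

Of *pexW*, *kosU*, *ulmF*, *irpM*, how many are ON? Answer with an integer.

4

Norleucine is absent, so DovH is inactive.
With no repressor bound, *pexW* is transcribed.
→ *pexW* is ON.
Mn²⁺ is absent, so RudQ is inactive.
MoO₄²⁻ is absent, so PurD is inactive.
With no repressor bound, *morQ* is transcribed.
So MorQ is produced and active.
No repressor is bound and MorQ is active, so *kosU* is transcribed.
→ *kosU* is ON.
cAMP is absent, so DulJ is active.
No repressor is bound and DulJ is active, so *ulmF* is transcribed.
→ *ulmF* is ON.
Ornithine is present, so ElnS is inactive.
Diaminopimelate is present, so VorJ is active.
With repressor VorJ bound, *qilS* is not transcribed.
So QilS is not produced.
With no repressor bound, *irpM* is transcribed.
→ *irpM* is ON.
4 of the 4 genes are transcribed.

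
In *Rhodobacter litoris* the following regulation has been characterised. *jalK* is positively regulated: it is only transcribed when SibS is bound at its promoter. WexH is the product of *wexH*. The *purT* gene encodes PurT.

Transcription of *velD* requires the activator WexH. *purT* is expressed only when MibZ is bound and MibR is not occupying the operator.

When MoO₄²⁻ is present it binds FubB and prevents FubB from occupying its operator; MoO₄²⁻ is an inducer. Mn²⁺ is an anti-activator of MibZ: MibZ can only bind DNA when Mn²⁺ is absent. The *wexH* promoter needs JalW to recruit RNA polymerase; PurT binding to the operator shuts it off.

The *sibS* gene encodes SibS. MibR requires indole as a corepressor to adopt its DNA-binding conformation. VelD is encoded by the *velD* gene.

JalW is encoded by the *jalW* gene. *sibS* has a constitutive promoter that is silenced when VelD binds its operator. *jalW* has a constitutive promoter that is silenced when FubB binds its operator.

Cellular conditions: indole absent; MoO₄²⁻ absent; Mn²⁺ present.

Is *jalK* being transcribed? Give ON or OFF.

ON

Mn²⁺ is present, so MibZ is inactive.
Indole is absent, so MibR is inactive.
Required activator MibZ is absent, so *purT* is not transcribed.
So PurT is not produced.
MoO₄²⁻ is absent, so FubB is active.
With repressor FubB bound, *jalW* is not transcribed.
So JalW is not produced.
Required activator JalW is absent, so *wexH* is not transcribed.
So WexH is not produced.
Required activator WexH is absent, so *velD* is not transcribed.
So VelD is not produced.
With no repressor bound, *sibS* is transcribed.
So SibS is produced and active.
No repressor is bound and SibS is active, so *jalK* is transcribed.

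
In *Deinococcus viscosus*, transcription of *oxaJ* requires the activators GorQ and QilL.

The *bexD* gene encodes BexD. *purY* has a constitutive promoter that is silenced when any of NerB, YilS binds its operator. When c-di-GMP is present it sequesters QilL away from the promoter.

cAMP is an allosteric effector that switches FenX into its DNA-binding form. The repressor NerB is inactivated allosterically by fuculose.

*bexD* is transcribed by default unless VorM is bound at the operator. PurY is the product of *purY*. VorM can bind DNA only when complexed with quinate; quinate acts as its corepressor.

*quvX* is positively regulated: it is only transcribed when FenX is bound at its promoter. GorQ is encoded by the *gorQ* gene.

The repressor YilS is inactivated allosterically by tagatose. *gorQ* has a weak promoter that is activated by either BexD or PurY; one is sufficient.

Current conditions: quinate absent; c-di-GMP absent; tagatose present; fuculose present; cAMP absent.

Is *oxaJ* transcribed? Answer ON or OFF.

ON

Quinate is absent, so VorM is inactive.
With no repressor bound, *bexD* is transcribed.
So BexD is produced and active.
Fuculose is present, so NerB is inactive.
Tagatose is present, so YilS is inactive.
With no repressor bound, *purY* is transcribed.
So PurY is produced and active.
Activator BexD is present, so *gorQ* is transcribed.
So GorQ is produced and active.
c-di-GMP is absent, so QilL is active.
No repressor is bound and GorQ and QilL are active, so *oxaJ* is transcribed.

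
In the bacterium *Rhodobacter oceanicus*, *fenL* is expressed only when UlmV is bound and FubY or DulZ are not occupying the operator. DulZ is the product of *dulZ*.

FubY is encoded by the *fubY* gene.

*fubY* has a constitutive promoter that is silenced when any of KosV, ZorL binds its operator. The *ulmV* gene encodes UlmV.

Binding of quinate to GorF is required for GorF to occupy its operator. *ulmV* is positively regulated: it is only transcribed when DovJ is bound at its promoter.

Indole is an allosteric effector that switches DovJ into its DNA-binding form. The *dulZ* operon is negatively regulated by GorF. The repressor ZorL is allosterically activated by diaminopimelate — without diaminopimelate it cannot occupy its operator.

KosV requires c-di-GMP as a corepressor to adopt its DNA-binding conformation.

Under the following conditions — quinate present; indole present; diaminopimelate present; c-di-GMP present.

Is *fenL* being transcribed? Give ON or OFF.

Indole is present, so DovJ is active.
No repressor is bound and DovJ is active, so *ulmV* is transcribed.
So UlmV is produced and active.
c-di-GMP is present, so KosV is active.
Diaminopimelate is present, so ZorL is active.
With repressor KosV bound, *fubY* is not transcribed.
So FubY is not produced.
Quinate is present, so GorF is active.
With repressor GorF bound, *dulZ* is not transcribed.
So DulZ is not produced.
No repressor is bound and UlmV is active, so *fenL* is transcribed.

ON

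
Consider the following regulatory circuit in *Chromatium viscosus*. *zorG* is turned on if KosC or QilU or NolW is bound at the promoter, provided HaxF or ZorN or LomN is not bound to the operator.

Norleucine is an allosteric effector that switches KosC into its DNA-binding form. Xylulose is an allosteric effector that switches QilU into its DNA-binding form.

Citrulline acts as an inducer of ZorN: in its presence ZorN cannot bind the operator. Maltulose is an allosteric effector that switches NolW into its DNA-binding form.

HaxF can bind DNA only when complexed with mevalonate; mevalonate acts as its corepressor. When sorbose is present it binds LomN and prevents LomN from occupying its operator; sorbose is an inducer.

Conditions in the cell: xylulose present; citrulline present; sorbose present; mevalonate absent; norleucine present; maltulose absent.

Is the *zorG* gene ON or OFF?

Mevalonate is absent, so HaxF is inactive.
Citrulline is present, so ZorN is inactive.
Norleucine is present, so KosC is active.
Sorbose is present, so LomN is inactive.
Xylulose is present, so QilU is active.
Maltulose is absent, so NolW is inactive.
Activator KosC is present, so *zorG* is transcribed.

ON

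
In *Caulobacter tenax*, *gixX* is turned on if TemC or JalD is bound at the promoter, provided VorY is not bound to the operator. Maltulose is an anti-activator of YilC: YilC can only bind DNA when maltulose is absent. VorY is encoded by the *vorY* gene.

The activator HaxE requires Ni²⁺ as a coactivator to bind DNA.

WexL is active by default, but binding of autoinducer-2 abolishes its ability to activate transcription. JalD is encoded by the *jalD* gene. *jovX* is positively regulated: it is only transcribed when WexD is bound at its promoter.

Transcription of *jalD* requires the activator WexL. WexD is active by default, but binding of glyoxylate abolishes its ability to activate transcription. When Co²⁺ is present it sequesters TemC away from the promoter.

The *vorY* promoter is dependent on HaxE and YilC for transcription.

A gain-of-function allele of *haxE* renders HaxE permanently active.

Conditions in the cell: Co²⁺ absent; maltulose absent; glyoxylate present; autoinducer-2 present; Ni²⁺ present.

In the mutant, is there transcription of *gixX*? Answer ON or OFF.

OFF

Co²⁺ is absent, so TemC is active.
HaxE is constitutively active in this strain.
Maltulose is absent, so YilC is active.
No repressor is bound and HaxE and YilC are active, so *vorY* is transcribed.
So VorY is produced and active.
Autoinducer-2 is present, so WexL is inactive.
Required activator WexL is absent, so *jalD* is not transcribed.
So JalD is not produced.
With repressor VorY bound, *gixX* is not transcribed.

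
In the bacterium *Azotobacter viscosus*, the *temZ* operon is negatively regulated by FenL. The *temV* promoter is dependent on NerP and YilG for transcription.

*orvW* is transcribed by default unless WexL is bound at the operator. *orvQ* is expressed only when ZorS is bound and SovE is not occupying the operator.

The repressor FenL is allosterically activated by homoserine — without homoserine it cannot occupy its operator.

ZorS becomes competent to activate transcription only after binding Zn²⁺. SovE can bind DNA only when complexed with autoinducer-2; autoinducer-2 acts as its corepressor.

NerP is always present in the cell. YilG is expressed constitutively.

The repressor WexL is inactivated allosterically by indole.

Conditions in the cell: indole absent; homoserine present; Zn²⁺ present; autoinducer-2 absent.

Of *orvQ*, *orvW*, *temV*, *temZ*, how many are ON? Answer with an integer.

Zn²⁺ is present, so ZorS is active.
Autoinducer-2 is absent, so SovE is inactive.
No repressor is bound and ZorS is active, so *orvQ* is transcribed.
→ *orvQ* is ON.
Indole is absent, so WexL is active.
With repressor WexL bound, *orvW* is not transcribed.
→ *orvW* is OFF.
NerP is produced constitutively and is active.
YilG is produced constitutively and is active.
No repressor is bound and NerP and YilG are active, so *temV* is transcribed.
→ *temV* is ON.
Homoserine is present, so FenL is active.
With repressor FenL bound, *temZ* is not transcribed.
→ *temZ* is OFF.
2 of the 4 genes are transcribed.

2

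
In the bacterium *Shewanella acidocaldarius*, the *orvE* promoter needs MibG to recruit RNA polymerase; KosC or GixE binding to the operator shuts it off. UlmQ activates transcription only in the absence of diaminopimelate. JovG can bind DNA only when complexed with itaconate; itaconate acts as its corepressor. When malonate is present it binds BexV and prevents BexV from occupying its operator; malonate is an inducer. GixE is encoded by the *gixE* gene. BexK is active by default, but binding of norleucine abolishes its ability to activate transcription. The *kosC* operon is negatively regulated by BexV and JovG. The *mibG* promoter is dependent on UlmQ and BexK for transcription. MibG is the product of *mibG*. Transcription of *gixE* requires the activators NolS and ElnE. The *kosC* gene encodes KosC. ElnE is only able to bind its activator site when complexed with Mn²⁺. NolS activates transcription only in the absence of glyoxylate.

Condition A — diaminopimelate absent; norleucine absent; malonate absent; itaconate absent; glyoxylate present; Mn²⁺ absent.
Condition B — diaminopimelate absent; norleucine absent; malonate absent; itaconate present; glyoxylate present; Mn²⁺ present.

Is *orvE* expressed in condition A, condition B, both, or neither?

both

Condition A:
Diaminopimelate is absent, so UlmQ is active.
Norleucine is absent, so BexK is active.
No repressor is bound and UlmQ and BexK are active, so *mibG* is transcribed.
So MibG is produced and active.
Malonate is absent, so BexV is active.
Itaconate is absent, so JovG is inactive.
With repressor BexV bound, *kosC* is not transcribed.
So KosC is not produced.
Glyoxylate is present, so NolS is inactive.
Mn²⁺ is absent, so ElnE is inactive.
Required activator NolS is absent, so *gixE* is not transcribed.
So GixE is not produced.
No repressor is bound and MibG is active, so *orvE* is transcribed.
→ *orvE* is ON in A.
Condition B:
Diaminopimelate is absent, so UlmQ is active.
Norleucine is absent, so BexK is active.
No repressor is bound and UlmQ and BexK are active, so *mibG* is transcribed.
So MibG is produced and active.
Malonate is absent, so BexV is active.
Itaconate is present, so JovG is active.
With repressor BexV bound, *kosC* is not transcribed.
So KosC is not produced.
Glyoxylate is present, so NolS is inactive.
Mn²⁺ is present, so ElnE is active.
Required activator NolS is absent, so *gixE* is not transcribed.
So GixE is not produced.
No repressor is bound and MibG is active, so *orvE* is transcribed.
→ *orvE* is ON in B.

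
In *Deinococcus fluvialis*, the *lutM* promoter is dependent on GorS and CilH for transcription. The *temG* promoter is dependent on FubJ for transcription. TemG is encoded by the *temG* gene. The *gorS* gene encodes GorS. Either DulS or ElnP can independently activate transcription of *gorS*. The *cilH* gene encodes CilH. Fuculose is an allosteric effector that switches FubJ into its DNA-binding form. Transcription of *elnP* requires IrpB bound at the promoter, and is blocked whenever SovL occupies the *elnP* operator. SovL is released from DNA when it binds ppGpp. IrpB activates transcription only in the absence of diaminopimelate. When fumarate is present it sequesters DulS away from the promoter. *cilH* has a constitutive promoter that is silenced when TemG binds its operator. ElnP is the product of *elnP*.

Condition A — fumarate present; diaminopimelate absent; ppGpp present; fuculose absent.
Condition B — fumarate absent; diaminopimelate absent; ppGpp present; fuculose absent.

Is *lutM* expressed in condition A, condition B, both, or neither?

Condition A:
Fumarate is present, so DulS is inactive.
Diaminopimelate is absent, so IrpB is active.
ppGpp is present, so SovL is inactive.
No repressor is bound and IrpB is active, so *elnP* is transcribed.
So ElnP is produced and active.
Activator ElnP is present, so *gorS* is transcribed.
So GorS is produced and active.
Fuculose is absent, so FubJ is inactive.
Required activator FubJ is absent, so *temG* is not transcribed.
So TemG is not produced.
With no repressor bound, *cilH* is transcribed.
So CilH is produced and active.
No repressor is bound and GorS and CilH are active, so *lutM* is transcribed.
→ *lutM* is ON in A.
Condition B:
Fumarate is absent, so DulS is active.
Diaminopimelate is absent, so IrpB is active.
ppGpp is present, so SovL is inactive.
No repressor is bound and IrpB is active, so *elnP* is transcribed.
So ElnP is produced and active.
Activator DulS is present, so *gorS* is transcribed.
So GorS is produced and active.
Fuculose is absent, so FubJ is inactive.
Required activator FubJ is absent, so *temG* is not transcribed.
So TemG is not produced.
With no repressor bound, *cilH* is transcribed.
So CilH is produced and active.
No repressor is bound and GorS and CilH are active, so *lutM* is transcribed.
→ *lutM* is ON in B.

both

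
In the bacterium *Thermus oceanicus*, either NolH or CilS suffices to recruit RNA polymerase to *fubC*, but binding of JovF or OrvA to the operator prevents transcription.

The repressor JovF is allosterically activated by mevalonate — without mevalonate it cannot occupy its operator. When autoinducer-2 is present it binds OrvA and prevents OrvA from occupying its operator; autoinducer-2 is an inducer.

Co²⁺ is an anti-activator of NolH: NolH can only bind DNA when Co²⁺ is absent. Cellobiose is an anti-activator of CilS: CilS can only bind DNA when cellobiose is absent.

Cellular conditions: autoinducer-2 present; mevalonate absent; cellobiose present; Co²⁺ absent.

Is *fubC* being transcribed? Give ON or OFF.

Co²⁺ is absent, so NolH is active.
Mevalonate is absent, so JovF is inactive.
Autoinducer-2 is present, so OrvA is inactive.
Cellobiose is present, so CilS is inactive.
Activator NolH is present, so *fubC* is transcribed.

ON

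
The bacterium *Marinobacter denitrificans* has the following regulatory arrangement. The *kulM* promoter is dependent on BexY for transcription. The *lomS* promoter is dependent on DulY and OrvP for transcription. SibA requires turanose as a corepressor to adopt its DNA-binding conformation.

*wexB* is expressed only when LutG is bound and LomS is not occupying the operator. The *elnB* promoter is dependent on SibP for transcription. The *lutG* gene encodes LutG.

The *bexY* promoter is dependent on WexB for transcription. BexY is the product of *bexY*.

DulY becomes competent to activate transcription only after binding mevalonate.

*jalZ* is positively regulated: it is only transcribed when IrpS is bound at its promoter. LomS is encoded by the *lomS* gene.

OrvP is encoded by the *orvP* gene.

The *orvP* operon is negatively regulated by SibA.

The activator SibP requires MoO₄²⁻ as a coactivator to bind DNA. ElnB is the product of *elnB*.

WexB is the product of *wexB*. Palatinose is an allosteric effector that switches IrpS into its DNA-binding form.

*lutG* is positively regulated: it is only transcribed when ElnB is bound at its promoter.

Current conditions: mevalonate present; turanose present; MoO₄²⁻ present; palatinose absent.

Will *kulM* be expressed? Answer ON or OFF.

ON

MoO₄²⁻ is present, so SibP is active.
No repressor is bound and SibP is active, so *elnB* is transcribed.
So ElnB is produced and active.
No repressor is bound and ElnB is active, so *lutG* is transcribed.
So LutG is produced and active.
Mevalonate is present, so DulY is active.
Turanose is present, so SibA is active.
With repressor SibA bound, *orvP* is not transcribed.
So OrvP is not produced.
Required activator OrvP is absent, so *lomS* is not transcribed.
So LomS is not produced.
No repressor is bound and LutG is active, so *wexB* is transcribed.
So WexB is produced and active.
No repressor is bound and WexB is active, so *bexY* is transcribed.
So BexY is produced and active.
No repressor is bound and BexY is active, so *kulM* is transcribed.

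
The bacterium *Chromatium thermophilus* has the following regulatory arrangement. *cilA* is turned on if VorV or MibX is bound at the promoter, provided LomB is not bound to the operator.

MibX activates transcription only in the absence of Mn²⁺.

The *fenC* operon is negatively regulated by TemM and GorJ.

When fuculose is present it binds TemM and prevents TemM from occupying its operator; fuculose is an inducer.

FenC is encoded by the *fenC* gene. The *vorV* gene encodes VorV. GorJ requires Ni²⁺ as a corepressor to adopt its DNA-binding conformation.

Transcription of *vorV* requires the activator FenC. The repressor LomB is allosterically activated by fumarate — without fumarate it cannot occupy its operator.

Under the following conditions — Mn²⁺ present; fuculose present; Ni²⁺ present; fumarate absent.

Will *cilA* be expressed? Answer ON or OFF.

Fumarate is absent, so LomB is inactive.
Fuculose is present, so TemM is inactive.
Ni²⁺ is present, so GorJ is active.
With repressor GorJ bound, *fenC* is not transcribed.
So FenC is not produced.
Required activator FenC is absent, so *vorV* is not transcribed.
So VorV is not produced.
Mn²⁺ is present, so MibX is inactive.
No activator is available at the *cilA* promoter, so *cilA* is not transcribed.

OFF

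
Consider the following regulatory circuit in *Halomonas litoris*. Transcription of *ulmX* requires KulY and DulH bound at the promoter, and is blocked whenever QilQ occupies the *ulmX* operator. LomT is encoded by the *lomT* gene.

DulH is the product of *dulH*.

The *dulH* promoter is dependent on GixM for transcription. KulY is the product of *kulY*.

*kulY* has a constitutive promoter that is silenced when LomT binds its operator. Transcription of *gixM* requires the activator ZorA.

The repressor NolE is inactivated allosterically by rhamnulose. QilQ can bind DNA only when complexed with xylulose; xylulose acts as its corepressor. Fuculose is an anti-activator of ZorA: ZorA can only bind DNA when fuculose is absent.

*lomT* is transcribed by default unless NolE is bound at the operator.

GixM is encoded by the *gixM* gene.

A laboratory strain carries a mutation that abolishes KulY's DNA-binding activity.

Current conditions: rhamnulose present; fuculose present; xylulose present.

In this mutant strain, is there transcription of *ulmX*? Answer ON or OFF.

OFF

Xylulose is present, so QilQ is active.
KulY is non-functional in this strain, so it has no effect.
Fuculose is present, so ZorA is inactive.
Required activator ZorA is absent, so *gixM* is not transcribed.
So GixM is not produced.
Required activator GixM is absent, so *dulH* is not transcribed.
So DulH is not produced.
With repressor QilQ bound, *ulmX* is not transcribed.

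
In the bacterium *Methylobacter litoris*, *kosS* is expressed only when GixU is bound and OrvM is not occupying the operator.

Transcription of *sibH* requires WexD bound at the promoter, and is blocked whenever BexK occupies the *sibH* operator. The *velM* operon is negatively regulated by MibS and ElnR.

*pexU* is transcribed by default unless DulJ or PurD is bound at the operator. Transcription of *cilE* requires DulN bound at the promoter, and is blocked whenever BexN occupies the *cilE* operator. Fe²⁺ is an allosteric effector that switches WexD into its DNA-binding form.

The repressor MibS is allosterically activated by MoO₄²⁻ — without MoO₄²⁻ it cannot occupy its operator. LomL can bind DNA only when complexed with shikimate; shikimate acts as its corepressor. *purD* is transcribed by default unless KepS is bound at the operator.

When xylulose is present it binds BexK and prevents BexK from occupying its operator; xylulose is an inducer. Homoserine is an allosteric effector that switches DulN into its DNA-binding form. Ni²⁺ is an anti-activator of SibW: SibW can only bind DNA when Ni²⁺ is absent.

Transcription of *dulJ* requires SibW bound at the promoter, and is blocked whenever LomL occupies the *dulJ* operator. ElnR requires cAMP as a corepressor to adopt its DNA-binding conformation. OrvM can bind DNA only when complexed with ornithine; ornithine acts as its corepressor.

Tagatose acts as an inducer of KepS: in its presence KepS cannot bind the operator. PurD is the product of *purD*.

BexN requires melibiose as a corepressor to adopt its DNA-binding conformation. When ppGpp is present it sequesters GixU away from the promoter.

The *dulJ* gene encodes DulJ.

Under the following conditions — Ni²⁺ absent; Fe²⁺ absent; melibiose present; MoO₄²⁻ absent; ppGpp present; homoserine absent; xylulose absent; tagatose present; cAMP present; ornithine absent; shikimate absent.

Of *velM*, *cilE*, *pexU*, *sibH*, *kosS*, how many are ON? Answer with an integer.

MoO₄²⁻ is absent, so MibS is inactive.
cAMP is present, so ElnR is active.
With repressor ElnR bound, *velM* is not transcribed.
→ *velM* is OFF.
Homoserine is absent, so DulN is inactive.
Melibiose is present, so BexN is active.
With repressor BexN bound, *cilE* is not transcribed.
→ *cilE* is OFF.
Shikimate is absent, so LomL is inactive.
Ni²⁺ is absent, so SibW is active.
No repressor is bound and SibW is active, so *dulJ* is transcribed.
So DulJ is produced and active.
Tagatose is present, so KepS is inactive.
With no repressor bound, *purD* is transcribed.
So PurD is produced and active.
With repressor DulJ bound, *pexU* is not transcribed.
→ *pexU* is OFF.
Fe²⁺ is absent, so WexD is inactive.
Xylulose is absent, so BexK is active.
With repressor BexK bound, *sibH* is not transcribed.
→ *sibH* is OFF.
Ornithine is absent, so OrvM is inactive.
ppGpp is present, so GixU is inactive.
Required activator GixU is absent, so *kosS* is not transcribed.
→ *kosS* is OFF.
0 of the 5 genes are transcribed.

0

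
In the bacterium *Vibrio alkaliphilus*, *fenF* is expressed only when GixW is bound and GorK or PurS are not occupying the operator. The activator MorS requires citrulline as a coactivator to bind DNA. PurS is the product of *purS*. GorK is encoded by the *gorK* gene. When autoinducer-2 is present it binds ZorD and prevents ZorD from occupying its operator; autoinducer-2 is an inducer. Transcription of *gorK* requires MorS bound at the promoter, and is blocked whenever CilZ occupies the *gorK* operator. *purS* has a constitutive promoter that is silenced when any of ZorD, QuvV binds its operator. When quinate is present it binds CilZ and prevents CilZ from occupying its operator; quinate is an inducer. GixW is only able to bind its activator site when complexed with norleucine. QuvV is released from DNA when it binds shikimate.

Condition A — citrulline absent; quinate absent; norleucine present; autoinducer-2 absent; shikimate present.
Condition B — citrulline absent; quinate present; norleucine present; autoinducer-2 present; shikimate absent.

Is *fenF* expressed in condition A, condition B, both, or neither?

Condition A:
Citrulline is absent, so MorS is inactive.
Quinate is absent, so CilZ is active.
With repressor CilZ bound, *gorK* is not transcribed.
So GorK is not produced.
Norleucine is present, so GixW is active.
Autoinducer-2 is absent, so ZorD is active.
Shikimate is present, so QuvV is inactive.
With repressor ZorD bound, *purS* is not transcribed.
So PurS is not produced.
No repressor is bound and GixW is active, so *fenF* is transcribed.
→ *fenF* is ON in A.
Condition B:
Citrulline is absent, so MorS is inactive.
Quinate is present, so CilZ is inactive.
Required activator MorS is absent, so *gorK* is not transcribed.
So GorK is not produced.
Norleucine is present, so GixW is active.
Autoinducer-2 is present, so ZorD is inactive.
Shikimate is absent, so QuvV is active.
With repressor QuvV bound, *purS* is not transcribed.
So PurS is not produced.
No repressor is bound and GixW is active, so *fenF* is transcribed.
→ *fenF* is ON in B.

both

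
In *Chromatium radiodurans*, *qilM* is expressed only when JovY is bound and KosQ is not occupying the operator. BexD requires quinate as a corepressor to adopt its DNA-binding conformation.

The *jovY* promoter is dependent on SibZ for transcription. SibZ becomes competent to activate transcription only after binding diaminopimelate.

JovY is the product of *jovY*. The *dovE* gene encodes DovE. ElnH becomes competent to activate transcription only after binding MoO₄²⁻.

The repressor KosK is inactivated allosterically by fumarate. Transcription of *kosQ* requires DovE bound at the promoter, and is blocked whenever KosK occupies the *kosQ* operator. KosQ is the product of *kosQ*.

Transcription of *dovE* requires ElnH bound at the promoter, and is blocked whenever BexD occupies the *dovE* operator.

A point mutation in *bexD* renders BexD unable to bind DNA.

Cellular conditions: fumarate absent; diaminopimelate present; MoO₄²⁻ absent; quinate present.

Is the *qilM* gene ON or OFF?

Diaminopimelate is present, so SibZ is active.
No repressor is bound and SibZ is active, so *jovY* is transcribed.
So JovY is produced and active.
MoO₄²⁻ is absent, so ElnH is inactive.
BexD is non-functional in this strain, so it has no effect.
Required activator ElnH is absent, so *dovE* is not transcribed.
So DovE is not produced.
Fumarate is absent, so KosK is active.
With repressor KosK bound, *kosQ* is not transcribed.
So KosQ is not produced.
No repressor is bound and JovY is active, so *qilM* is transcribed.

ON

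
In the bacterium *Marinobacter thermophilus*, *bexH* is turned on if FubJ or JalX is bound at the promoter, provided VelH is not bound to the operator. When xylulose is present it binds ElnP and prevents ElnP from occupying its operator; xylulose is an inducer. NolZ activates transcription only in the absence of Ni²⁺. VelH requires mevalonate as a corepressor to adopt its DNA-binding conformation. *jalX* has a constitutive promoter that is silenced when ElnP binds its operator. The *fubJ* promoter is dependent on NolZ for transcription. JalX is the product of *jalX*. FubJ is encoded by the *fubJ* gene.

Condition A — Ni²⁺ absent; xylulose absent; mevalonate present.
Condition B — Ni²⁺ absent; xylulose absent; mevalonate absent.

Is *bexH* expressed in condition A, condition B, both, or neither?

Condition A:
Ni²⁺ is absent, so NolZ is active.
No repressor is bound and NolZ is active, so *fubJ* is transcribed.
So FubJ is produced and active.
Xylulose is absent, so ElnP is active.
With repressor ElnP bound, *jalX* is not transcribed.
So JalX is not produced.
Mevalonate is present, so VelH is active.
With repressor VelH bound, *bexH* is not transcribed.
→ *bexH* is OFF in A.
Condition B:
Ni²⁺ is absent, so NolZ is active.
No repressor is bound and NolZ is active, so *fubJ* is transcribed.
So FubJ is produced and active.
Xylulose is absent, so ElnP is active.
With repressor ElnP bound, *jalX* is not transcribed.
So JalX is not produced.
Mevalonate is absent, so VelH is inactive.
Activator FubJ is present, so *bexH* is transcribed.
→ *bexH* is ON in B.

B only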